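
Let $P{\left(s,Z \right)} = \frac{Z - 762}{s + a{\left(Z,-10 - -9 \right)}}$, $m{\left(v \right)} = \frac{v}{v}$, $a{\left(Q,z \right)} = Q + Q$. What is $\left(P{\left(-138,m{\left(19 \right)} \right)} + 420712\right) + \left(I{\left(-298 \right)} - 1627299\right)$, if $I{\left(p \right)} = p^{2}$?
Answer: $- \frac{152017727}{136} \approx -1.1178 \cdot 10^{6}$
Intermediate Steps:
$a{\left(Q,z \right)} = 2 Q$
$m{\left(v \right)} = 1$
$P{\left(s,Z \right)} = \frac{-762 + Z}{s + 2 Z}$ ($P{\left(s,Z \right)} = \frac{Z - 762}{s + 2 Z} = \frac{-762 + Z}{s + 2 Z}$)
$\left(P{\left(-138,m{\left(19 \right)} \right)} + 420712\right) + \left(I{\left(-298 \right)} - 1627299\right) = \left(\frac{-762 + 1}{-138 + 2 \cdot 1} + 420712\right) + \left(\left(-298\right)^{2} - 1627299\right) = \left(\frac{1}{-138 + 2} \left(-761\right) + 420712\right) + \left(88804 - 1627299\right) = \left(\frac{1}{-136} \left(-761\right) + 420712\right) - 1538495 = \left(\left(- \frac{1}{136}\right) \left(-761\right) + 420712\right) - 1538495 = \left(\frac{761}{136} + 420712\right) - 1538495 = \frac{57217593}{136} - 1538495 = - \frac{152017727}{136}$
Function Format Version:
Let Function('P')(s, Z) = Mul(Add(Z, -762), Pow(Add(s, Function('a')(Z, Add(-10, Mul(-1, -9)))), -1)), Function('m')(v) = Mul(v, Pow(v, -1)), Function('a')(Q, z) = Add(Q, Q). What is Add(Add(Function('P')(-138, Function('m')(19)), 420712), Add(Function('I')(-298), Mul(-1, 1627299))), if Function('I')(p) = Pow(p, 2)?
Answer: Rational(-152017727, 136) ≈ -1.1178e+6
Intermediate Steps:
Function('a')(Q, z) = Mul(2, Q)
Function('m')(v) = 1
Function('P')(s, Z) = Mul(Pow(Add(s, Mul(2, Z)), -1), Add(-762, Z)) (Function('P')(s, Z) = Mul(Add(Z, -762), Pow(Add(s, Mul(2, Z)), -1)) = Mul(Add(-762, Z), Pow(Add(s, Mul(2, Z)), -1)) = Mul(Pow(Add(s, Mul(2, Z)), -1), Add(-762, Z)))
Add(Add(Function('P')(-138, Function('m')(19)), 420712), Add(Function('I')(-298), Mul(-1, 1627299))) = Add(Add(Mul(Pow(Add(-138, Mul(2, 1)), -1), Add(-762, 1)), 420712), Add(Pow(-298, 2), Mul(-1, 1627299))) = Add(Add(Mul(Pow(Add(-138, 2), -1), -761), 420712), Add(88804, -1627299)) = Add(Add(Mul(Pow(-136, -1), -761), 420712), -1538495) = Add(Add(Mul(Rational(-1, 136), -761), 420712), -1538495) = Add(Add(Rational(761, 136), 420712), -1538495) = Add(Rational(57217593, 136), -1538495) = Rational(-152017727, 136)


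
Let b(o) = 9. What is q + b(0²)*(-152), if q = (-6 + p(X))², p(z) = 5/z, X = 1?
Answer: -1367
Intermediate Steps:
q = 1 (q = (-6 + 5/1)² = (-6 + 5*1)² = (-6 + 5)² = (-1)² = 1)
q + b(0²)*(-152) = 1 + 9*(-152) = 1 - 1368 = -1367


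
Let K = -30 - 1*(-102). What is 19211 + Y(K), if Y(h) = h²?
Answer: 24395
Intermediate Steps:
K = 72 (K = -30 + 102 = 72)
19211 + Y(K) = 19211 + 72² = 19211 + 5184 = 24395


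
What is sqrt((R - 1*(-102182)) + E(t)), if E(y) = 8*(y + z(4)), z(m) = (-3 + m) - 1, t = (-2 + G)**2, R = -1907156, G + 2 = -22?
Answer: I*sqrt(1799566) ≈ 1341.5*I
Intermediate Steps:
G = -24 (G = -2 - 22 = -24)
t = 676 (t = (-2 - 24)**2 = (-26)**2 = 676)
z(m) = -4 + m
E(y) = 8*y (E(y) = 8*(y + (-4 + 4)) = 8*(y + 0) = 8*y)
sqrt((R - 1*(-102182)) + E(t)) = sqrt((-1907156 - 1*(-102182)) + 8*676) = sqrt((-1907156 + 102182) + 5408) = sqrt(-1804974 + 5408) = sqrt(-1799566) = I*sqrt(1799566)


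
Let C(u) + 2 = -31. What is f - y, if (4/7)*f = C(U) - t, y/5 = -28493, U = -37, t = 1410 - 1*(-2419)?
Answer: 271413/2 ≈ 1.3571e+5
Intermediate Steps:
t = 3829 (t = 1410 + 2419 = 3829)
C(u) = -33 (C(u) = -2 - 31 = -33)
y = -142465 (y = 5*(-28493) = -142465)
f = -13517/2 (f = 7*(-33 - 1*3829)/4 = 7*(-33 - 3829)/4 = (7/4)*(-3862) = -13517/2 ≈ -6758.5)
f - y = -13517/2 - 1*(-142465) = -13517/2 + 142465 = 271413/2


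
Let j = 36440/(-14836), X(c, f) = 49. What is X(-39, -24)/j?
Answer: -181741/9110 ≈ -19.950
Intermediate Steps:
j = -9110/3709 (j = 36440*(-1/14836) = -9110/3709 ≈ -2.4562)
X(-39, -24)/j = 49/(-9110/3709) = 49*(-3709/9110) = -181741/9110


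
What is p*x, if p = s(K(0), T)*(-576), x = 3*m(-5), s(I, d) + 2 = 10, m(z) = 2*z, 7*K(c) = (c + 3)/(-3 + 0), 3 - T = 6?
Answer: 138240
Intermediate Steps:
T = -3 (T = 3 - 1*6 = 3 - 6 = -3)
K(c) = -⅐ - c/21 (K(c) = ((c + 3)/(-3 + 0))/7 = ((3 + c)/(-3))/7 = ((3 + c)*(-⅓))/7 = (-1 - c/3)/7 = -⅐ - c/21)
s(I, d) = 8 (s(I, d) = -2 + 10 = 8)
x = -30 (x = 3*(2*(-5)) = 3*(-10) = -30)
p = -4608 (p = 8*(-576) = -4608)
p*x = -4608*(-30) = 138240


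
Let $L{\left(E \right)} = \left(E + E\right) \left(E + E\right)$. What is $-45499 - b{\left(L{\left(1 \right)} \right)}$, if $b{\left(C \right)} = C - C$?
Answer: $-45499$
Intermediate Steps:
$L{\left(E \right)} = 4 E^{2}$ ($L{\left(E \right)} = 2 E 2 E = 4 E^{2}$)
$b{\left(C \right)} = 0$
$-45499 - b{\left(L{\left(1 \right)} \right)} = -45499 - 0 = -45499 + 0 = -45499$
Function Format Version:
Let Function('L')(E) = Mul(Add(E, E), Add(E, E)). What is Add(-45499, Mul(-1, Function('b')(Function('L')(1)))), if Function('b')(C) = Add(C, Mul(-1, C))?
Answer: -45499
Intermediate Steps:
Function('L')(E) = Mul(4, Pow(E, 2)) (Function('L')(E) = Mul(Mul(2, E), Mul(2, E)) = Mul(4, Pow(E, 2)))
Function('b')(C) = 0
Add(-45499, Mul(-1, Function('b')(Function('L')(1)))) = Add(-45499, Mul(-1, 0)) = Add(-45499, 0) = -45499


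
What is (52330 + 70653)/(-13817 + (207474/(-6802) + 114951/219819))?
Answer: -30647544753959/3450687557525 ≈ -8.8816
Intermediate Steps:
(52330 + 70653)/(-13817 + (207474/(-6802) + 114951/219819)) = 122983/(-13817 + (207474*(-1/6802) + 114951*(1/219819))) = 122983/(-13817 + (-103737/3401 + 38317/73273)) = 122983/(-13817 - 7470805084/249201473) = 122983/(-3450687557525/249201473) = 122983*(-249201473/3450687557525) = -30647544753959/3450687557525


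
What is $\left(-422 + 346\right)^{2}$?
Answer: $5776$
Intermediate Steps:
$\left(-422 + 346\right)^{2} = \left(-76\right)^{2} = 5776$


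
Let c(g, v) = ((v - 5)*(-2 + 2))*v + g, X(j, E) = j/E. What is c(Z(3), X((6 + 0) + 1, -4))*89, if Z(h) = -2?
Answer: -178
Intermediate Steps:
c(g, v) = g (c(g, v) = ((-5 + v)*0)*v + g = 0*v + g = 0 + g = g)
c(Z(3), X((6 + 0) + 1, -4))*89 = -2*89 = -178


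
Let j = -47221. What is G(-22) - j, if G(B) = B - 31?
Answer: 47168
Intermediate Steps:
G(B) = -31 + B
G(-22) - j = (-31 - 22) - 1*(-47221) = -53 + 47221 = 47168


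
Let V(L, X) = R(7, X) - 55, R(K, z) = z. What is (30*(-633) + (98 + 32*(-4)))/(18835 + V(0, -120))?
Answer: -317/311 ≈ -1.0193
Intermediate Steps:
V(L, X) = -55 + X (V(L, X) = X - 55 = -55 + X)
(30*(-633) + (98 + 32*(-4)))/(18835 + V(0, -120)) = (30*(-633) + (98 + 32*(-4)))/(18835 + (-55 - 120)) = (-18990 + (98 - 128))/(18835 - 175) = (-18990 - 30)/18660 = -19020*1/18660 = -317/311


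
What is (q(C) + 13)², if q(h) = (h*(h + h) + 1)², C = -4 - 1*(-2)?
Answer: 8836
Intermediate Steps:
C = -2 (C = -4 + 2 = -2)
q(h) = (1 + 2*h²)² (q(h) = (h*(2*h) + 1)² = (2*h² + 1)² = (1 + 2*h²)²)
(q(C) + 13)² = ((1 + 2*(-2)²)² + 13)² = ((1 + 2*4)² + 13)² = ((1 + 8)² + 13)² = (9² + 13)² = (81 + 13)² = 94² = 8836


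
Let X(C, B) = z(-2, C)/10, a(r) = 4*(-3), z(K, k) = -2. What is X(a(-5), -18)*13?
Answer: -13/5 ≈ -2.6000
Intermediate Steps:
a(r) = -12
X(C, B) = -⅕ (X(C, B) = -2/10 = -2*⅒ = -⅕)
X(a(-5), -18)*13 = -⅕*13 = -13/5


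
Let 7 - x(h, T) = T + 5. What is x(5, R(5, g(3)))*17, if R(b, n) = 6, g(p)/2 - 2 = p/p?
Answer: -68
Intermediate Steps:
g(p) = 6 (g(p) = 4 + 2*(p/p) = 4 + 2*1 = 4 + 2 = 6)
x(h, T) = 2 - T (x(h, T) = 7 - (T + 5) = 7 - (5 + T) = 7 + (-5 - T) = 2 - T)
x(5, R(5, g(3)))*17 = (2 - 1*6)*17 = (2 - 6)*17 = -4*17 = -68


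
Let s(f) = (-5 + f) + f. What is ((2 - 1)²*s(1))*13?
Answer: -39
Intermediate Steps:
s(f) = -5 + 2*f
((2 - 1)²*s(1))*13 = ((2 - 1)²*(-5 + 2*1))*13 = (1²*(-5 + 2))*13 = (1*(-3))*13 = -3*13 = -39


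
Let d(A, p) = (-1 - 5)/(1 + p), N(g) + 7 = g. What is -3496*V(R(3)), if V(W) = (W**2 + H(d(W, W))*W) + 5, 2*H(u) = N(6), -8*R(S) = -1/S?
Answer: -1253753/72 ≈ -17413.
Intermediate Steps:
R(S) = 1/(8*S) (R(S) = -(-1)/(8*S) = 1/(8*S))
N(g) = -7 + g
d(A, p) = -6/(1 + p)
H(u) = -1/2 (H(u) = (-7 + 6)/2 = (1/2)*(-1) = -1/2)
V(W) = 5 + W**2 - W/2 (V(W) = (W**2 - W/2) + 5 = 5 + W**2 - W/2)
-3496*V(R(3)) = -3496*(5 + ((1/8)/3)**2 - 1/(16*3)) = -3496*(5 + ((1/8)*(1/3))**2 - 1/(16*3)) = -3496*(5 + (1/24)**2 - 1/2*1/24) = -3496*(5 + 1/576 - 1/48) = -3496*2869/576 = -1253753/72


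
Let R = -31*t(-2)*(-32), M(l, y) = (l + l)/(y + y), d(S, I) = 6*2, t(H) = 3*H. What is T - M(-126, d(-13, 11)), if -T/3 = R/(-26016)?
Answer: 5319/542 ≈ 9.8137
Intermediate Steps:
d(S, I) = 12
M(l, y) = l/y (M(l, y) = (2*l)/((2*y)) = (2*l)*(1/(2*y)) = l/y)
R = -5952 (R = -93*(-2)*(-32) = -31*(-6)*(-32) = 186*(-32) = -5952)
T = -186/271 (T = -(-17856)/(-26016) = -(-17856)*(-1)/26016 = -3*62/271 = -186/271 ≈ -0.68635)
T - M(-126, d(-13, 11)) = -186/271 - (-126)/12 = -186/271 - 1*(-21/2) = -186/271 + 21/2 = 5319/542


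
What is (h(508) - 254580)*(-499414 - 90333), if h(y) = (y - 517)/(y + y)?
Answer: 152540001227883/1016 ≈ 1.5014e+11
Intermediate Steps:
h(y) = (-517 + y)/(2*y) (h(y) = (-517 + y)/((2*y)) = (-517 + y)*(1/(2*y)) = (-517 + y)/(2*y))
(h(508) - 254580)*(-499414 - 90333) = ((½)*(-517 + 508)/508 - 254580)*(-499414 - 90333) = ((½)*(1/508)*(-9) - 254580)*(-589747) = (-9/1016 - 254580)*(-589747) = -258653289/1016*(-589747) = 152540001227883/1016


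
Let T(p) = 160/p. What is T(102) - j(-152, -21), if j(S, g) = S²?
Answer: -1178224/51 ≈ -23102.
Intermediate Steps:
T(102) - j(-152, -21) = 160/102 - 1*(-152)² = 160*(1/102) - 1*23104 = 80/51 - 23104 = -1178224/51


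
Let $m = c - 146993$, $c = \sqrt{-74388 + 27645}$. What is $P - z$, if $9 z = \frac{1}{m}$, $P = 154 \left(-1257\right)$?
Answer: $- \frac{37643739087252991}{194462899128} + \frac{i \sqrt{46743}}{194462899128} \approx -1.9358 \cdot 10^{5} + 1.1118 \cdot 10^{-9} i$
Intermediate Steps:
$c = i \sqrt{46743}$ ($c = \sqrt{-46743} = i \sqrt{46743} \approx 216.2 i$)
$P = -193578$
$m = -146993 + i \sqrt{46743}$ ($m = i \sqrt{46743} - 146993 = -146993 + i \sqrt{46743} \approx -1.4699 \cdot 10^{5} + 216.2 i$)
$z = \frac{1}{9 \left(-146993 + i \sqrt{46743}\right)} \approx -7.5589 \cdot 10^{-7} - 1.1118 \cdot 10^{-9} i$
$P - z = -193578 - \left(- \frac{146993}{194462899128} - \frac{i \sqrt{46743}}{194462899128}\right) = -193578 + \left(\frac{146993}{194462899128} + \frac{i \sqrt{46743}}{194462899128}\right) = - \frac{37643739087252991}{194462899128} + \frac{i \sqrt{46743}}{194462899128}$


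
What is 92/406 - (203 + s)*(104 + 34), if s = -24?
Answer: -5014460/203 ≈ -24702.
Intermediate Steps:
92/406 - (203 + s)*(104 + 34) = 92/406 - (203 - 24)*(104 + 34) = 92*(1/406) - 179*138 = 46/203 - 1*24702 = 46/203 - 24702 = -5014460/203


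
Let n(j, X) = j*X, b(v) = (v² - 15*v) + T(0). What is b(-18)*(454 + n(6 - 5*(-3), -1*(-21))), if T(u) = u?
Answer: 531630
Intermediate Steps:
b(v) = v² - 15*v (b(v) = (v² - 15*v) + 0 = v² - 15*v)
n(j, X) = X*j
b(-18)*(454 + n(6 - 5*(-3), -1*(-21))) = (-18*(-15 - 18))*(454 + (-1*(-21))*(6 - 5*(-3))) = (-18*(-33))*(454 + 21*(6 + 15)) = 594*(454 + 21*21) = 594*(454 + 441) = 594*895 = 531630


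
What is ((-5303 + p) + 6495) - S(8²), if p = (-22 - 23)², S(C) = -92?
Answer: 3309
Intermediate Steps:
p = 2025 (p = (-45)² = 2025)
((-5303 + p) + 6495) - S(8²) = ((-5303 + 2025) + 6495) - 1*(-92) = (-3278 + 6495) + 92 = 3217 + 92 = 3309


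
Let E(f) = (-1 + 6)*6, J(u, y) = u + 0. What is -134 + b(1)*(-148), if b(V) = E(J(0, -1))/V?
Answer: -4574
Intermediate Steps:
J(u, y) = u
E(f) = 30 (E(f) = 5*6 = 30)
b(V) = 30/V
-134 + b(1)*(-148) = -134 + (30/1)*(-148) = -134 + (30*1)*(-148) = -134 + 30*(-148) = -134 - 4440 = -4574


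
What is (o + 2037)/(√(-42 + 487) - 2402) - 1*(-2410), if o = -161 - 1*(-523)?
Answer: 13897910792/5769159 - 2399*√445/5769159 ≈ 2409.0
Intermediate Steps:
o = 362 (o = -161 + 523 = 362)
(o + 2037)/(√(-42 + 487) - 2402) - 1*(-2410) = (362 + 2037)/(√(-42 + 487) - 2402) - 1*(-2410) = 2399/(√445 - 2402) + 2410 = 2399/(-2402 + √445) + 2410 = 2410 + 2399/(-2402 + √445)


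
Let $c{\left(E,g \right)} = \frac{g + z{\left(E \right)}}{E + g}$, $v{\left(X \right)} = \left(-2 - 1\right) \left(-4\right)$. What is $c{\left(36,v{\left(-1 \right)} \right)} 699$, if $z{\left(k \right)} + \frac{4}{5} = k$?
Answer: $\frac{13747}{20} \approx 687.35$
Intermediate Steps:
$z{\left(k \right)} = - \frac{4}{5} + k$
$v{\left(X \right)} = 12$ ($v{\left(X \right)} = \left(-3\right) \left(-4\right) = 12$)
$c{\left(E,g \right)} = \frac{- \frac{4}{5} + E + g}{E + g}$ ($c{\left(E,g \right)} = \frac{g + \left(- \frac{4}{5} + E\right)}{E + g} = \frac{- \frac{4}{5} + E + g}{E + g}$)
$c{\left(36,v{\left(-1 \right)} \right)} 699 = \frac{- \frac{4}{5} + 36 + 12}{36 + 12} \cdot 699 = \frac{1}{48} \cdot \frac{236}{5} \cdot 699 = \frac{59}{60} \cdot 699 = \frac{13747}{20}$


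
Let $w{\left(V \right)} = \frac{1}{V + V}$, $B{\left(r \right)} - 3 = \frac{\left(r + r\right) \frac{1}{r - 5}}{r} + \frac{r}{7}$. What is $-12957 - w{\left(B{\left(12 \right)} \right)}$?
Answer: $- \frac{129571}{10} \approx -12957.0$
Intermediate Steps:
$B{\left(r \right)} = 3 + \frac{2}{-5 + r} + \frac{r}{7}$ ($B{\left(r \right)} = 3 + \left(\frac{\left(r + r\right) \frac{1}{r - 5}}{r} + \frac{r}{7}\right) = 3 + \left(\frac{2 r \frac{1}{-5 + r}}{r} + r \frac{1}{7}\right) = 3 + \left(\frac{2 r \frac{1}{-5 + r}}{r} + \frac{r}{7}\right) = 3 + \left(\frac{2}{-5 + r} + \frac{r}{7}\right) = 3 + \frac{2}{-5 + r} + \frac{r}{7}$)
$w{\left(V \right)} = \frac{1}{2 V}$
$-12957 - w{\left(B{\left(12 \right)} \right)} = -12957 - \frac{1}{2 \frac{-91 + 12^{2} + 16 \cdot 12}{7 \left(-5 + 12\right)}} = -12957 - \frac{1}{2 \frac{-91 + 144 + 192}{7 \cdot 7}} = -12957 - \frac{1}{2 \cdot \frac{1}{7} \cdot \frac{1}{7} \cdot 245} = -12957 - \frac{1}{2 \cdot 5} = -12957 - \frac{1}{2} \cdot \frac{1}{5} = -12957 - \frac{1}{10} = - \frac{129571}{10}$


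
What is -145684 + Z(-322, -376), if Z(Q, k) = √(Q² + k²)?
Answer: -145684 + 2*√61265 ≈ -1.4519e+5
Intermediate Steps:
-145684 + Z(-322, -376) = -145684 + √((-322)² + (-376)²) = -145684 + √(103684 + 141376) = -145684 + √245060 = -145684 + 2*√61265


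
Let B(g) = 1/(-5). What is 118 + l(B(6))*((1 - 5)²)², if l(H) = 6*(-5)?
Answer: -7562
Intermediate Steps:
B(g) = -⅕
l(H) = -30
118 + l(B(6))*((1 - 5)²)² = 118 - 30*(1 - 5)⁴ = 118 - 30*((-4)²)² = 118 - 30*16² = 118 - 30*256 = 118 - 7680 = -7562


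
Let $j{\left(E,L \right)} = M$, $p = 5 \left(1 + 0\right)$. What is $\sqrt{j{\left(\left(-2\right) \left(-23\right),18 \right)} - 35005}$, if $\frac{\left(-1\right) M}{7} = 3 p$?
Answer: $i \sqrt{35110} \approx 187.38 i$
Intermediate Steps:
$p = 5$ ($p = 5 \cdot 1 = 5$)
$M = -105$ ($M = - 7 \cdot 3 \cdot 5 = \left(-7\right) 15 = -105$)
$j{\left(E,L \right)} = -105$
$\sqrt{j{\left(\left(-2\right) \left(-23\right),18 \right)} - 35005} = \sqrt{-105 - 35005} = \sqrt{-35110} = i \sqrt{35110}$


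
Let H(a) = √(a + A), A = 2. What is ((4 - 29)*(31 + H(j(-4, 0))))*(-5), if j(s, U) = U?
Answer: 3875 + 125*√2 ≈ 4051.8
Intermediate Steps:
H(a) = √(2 + a) (H(a) = √(a + 2) = √(2 + a))
((4 - 29)*(31 + H(j(-4, 0))))*(-5) = ((4 - 29)*(31 + √(2 + 0)))*(-5) = -25*(31 + √2)*(-5) = (-775 - 25*√2)*(-5) = 3875 + 125*√2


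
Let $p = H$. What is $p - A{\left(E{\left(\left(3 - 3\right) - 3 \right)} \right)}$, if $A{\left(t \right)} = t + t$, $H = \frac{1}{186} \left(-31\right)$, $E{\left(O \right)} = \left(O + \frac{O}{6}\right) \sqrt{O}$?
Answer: $- \frac{1}{6} + 7 i \sqrt{3} \approx -0.16667 + 12.124 i$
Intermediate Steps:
$E{\left(O \right)} = \frac{7 O^{\frac{3}{2}}}{6}$ ($E{\left(O \right)} = \left(O + O \frac{1}{6}\right) \sqrt{O} = \left(O + \frac{O}{6}\right) \sqrt{O} = \frac{7 O}{6} \sqrt{O} = \frac{7 O^{\frac{3}{2}}}{6}$)
$H = - \frac{1}{6}$ ($H = \frac{1}{186} \left(-31\right) = - \frac{1}{6} \approx -0.16667$)
$p = - \frac{1}{6} \approx -0.16667$
$A{\left(t \right)} = 2 t$
$p - A{\left(E{\left(\left(3 - 3\right) - 3 \right)} \right)} = - \frac{1}{6} - 2 \frac{7 \left(\left(3 - 3\right) - 3\right)^{\frac{3}{2}}}{6} = - \frac{1}{6} - 2 \frac{7 \left(0 - 3\right)^{\frac{3}{2}}}{6} = - \frac{1}{6} - 2 \frac{7 \left(-3\right)^{\frac{3}{2}}}{6} = - \frac{1}{6} - 2 \frac{7 \left(- 3 i \sqrt{3}\right)}{6} = - \frac{1}{6} - 2 \left(- \frac{7 i \sqrt{3}}{2}\right) = - \frac{1}{6} - - 7 i \sqrt{3} = - \frac{1}{6} + 7 i \sqrt{3}$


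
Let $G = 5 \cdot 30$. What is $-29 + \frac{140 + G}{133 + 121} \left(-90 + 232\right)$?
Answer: $\frac{16907}{127} \approx 133.13$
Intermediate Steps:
$G = 150$
$-29 + \frac{140 + G}{133 + 121} \left(-90 + 232\right) = -29 + \frac{140 + 150}{133 + 121} \left(-90 + 232\right) = -29 + \frac{290}{254} \cdot 142 = -29 + 290 \cdot \frac{1}{254} \cdot 142 = -29 + \frac{145}{127} \cdot 142 = -29 + \frac{20590}{127} = \frac{16907}{127}$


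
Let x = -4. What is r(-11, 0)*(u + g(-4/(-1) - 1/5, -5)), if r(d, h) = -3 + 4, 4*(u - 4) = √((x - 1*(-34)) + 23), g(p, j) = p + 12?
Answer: 99/5 + √53/4 ≈ 21.620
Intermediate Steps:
g(p, j) = 12 + p
u = 4 + √53/4 (u = 4 + √((-4 - 1*(-34)) + 23)/4 = 4 + √((-4 + 34) + 23)/4 = 4 + √(30 + 23)/4 = 4 + √53/4 ≈ 5.8200)
r(d, h) = 1
r(-11, 0)*(u + g(-4/(-1) - 1/5, -5)) = 1*((4 + √53/4) + (12 + (-4/(-1) - 1/5))) = 1*((4 + √53/4) + (12 + (-4*(-1) - 1*⅕))) = 1*((4 + √53/4) + (12 + (4 - ⅕))) = 1*((4 + √53/4) + (12 + 19/5)) = 1*((4 + √53/4) + 79/5) = 1*(99/5 + √53/4) = 99/5 + √53/4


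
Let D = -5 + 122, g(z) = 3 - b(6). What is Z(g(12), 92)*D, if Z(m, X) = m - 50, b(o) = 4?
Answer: -5967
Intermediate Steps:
g(z) = -1 (g(z) = 3 - 1*4 = 3 - 4 = -1)
D = 117
Z(m, X) = -50 + m
Z(g(12), 92)*D = (-50 - 1)*117 = -51*117 = -5967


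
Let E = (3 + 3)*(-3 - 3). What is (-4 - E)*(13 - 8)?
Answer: 160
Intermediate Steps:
E = -36 (E = 6*(-6) = -36)
(-4 - E)*(13 - 8) = (-4 - 1*(-36))*(13 - 8) = (-4 + 36)*5 = 32*5 = 160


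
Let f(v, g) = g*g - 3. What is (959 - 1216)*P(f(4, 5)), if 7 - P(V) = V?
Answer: 3855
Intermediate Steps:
f(v, g) = -3 + g² (f(v, g) = g² - 3 = -3 + g²)
P(V) = 7 - V
(959 - 1216)*P(f(4, 5)) = (959 - 1216)*(7 - (-3 + 5²)) = -257*(7 - (-3 + 25)) = -257*(7 - 1*22) = -257*(7 - 22) = -257*(-15) = 3855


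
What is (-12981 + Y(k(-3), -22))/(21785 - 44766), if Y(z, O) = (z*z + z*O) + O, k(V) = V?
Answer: 12928/22981 ≈ 0.56255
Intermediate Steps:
Y(z, O) = O + z² + O*z (Y(z, O) = (z² + O*z) + O = O + z² + O*z)
(-12981 + Y(k(-3), -22))/(21785 - 44766) = (-12981 + (-22 + (-3)² - 22*(-3)))/(21785 - 44766) = (-12981 + (-22 + 9 + 66))/(-22981) = (-12981 + 53)*(-1/22981) = -12928*(-1/22981) = 12928/22981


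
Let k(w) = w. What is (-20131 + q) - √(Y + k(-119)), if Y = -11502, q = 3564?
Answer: -16567 - I*√11621 ≈ -16567.0 - 107.8*I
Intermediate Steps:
(-20131 + q) - √(Y + k(-119)) = (-20131 + 3564) - √(-11502 - 119) = -16567 - √(-11621) = -16567 - I*√11621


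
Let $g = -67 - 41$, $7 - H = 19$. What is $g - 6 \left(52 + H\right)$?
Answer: $-348$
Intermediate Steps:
$H = -12$ ($H = 7 - 19 = -12$)
$g = -108$
$g - 6 \left(52 + H\right) = -108 - 6 \left(52 - 12\right) = -108 - 240 = -348$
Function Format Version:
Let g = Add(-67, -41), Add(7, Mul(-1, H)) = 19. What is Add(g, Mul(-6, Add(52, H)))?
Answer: -348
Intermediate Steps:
H = -12 (H = Add(7, Mul(-1, 19)) = Add(7, -19) = -12)
g = -108
Add(g, Mul(-6, Add(52, H))) = Add(-108, Mul(-6, Add(52, -12))) = Add(-108, Mul(-6, 40)) = Add(-108, -240) = -348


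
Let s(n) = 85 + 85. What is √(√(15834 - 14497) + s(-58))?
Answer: √(170 + √1337) ≈ 14.372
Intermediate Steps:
s(n) = 170
√(√(15834 - 14497) + s(-58)) = √(√(15834 - 14497) + 170) = √(√1337 + 170) = √(170 + √1337)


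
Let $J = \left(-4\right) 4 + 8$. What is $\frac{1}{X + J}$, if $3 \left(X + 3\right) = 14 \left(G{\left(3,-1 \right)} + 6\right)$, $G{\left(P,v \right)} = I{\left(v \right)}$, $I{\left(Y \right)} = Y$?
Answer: $\frac{3}{37} \approx 0.081081$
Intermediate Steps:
$G{\left(P,v \right)} = v$
$J = -8$ ($J = -16 + 8 = -8$)
$X = \frac{61}{3}$ ($X = -3 + \frac{14 \left(-1 + 6\right)}{3} = -3 + \frac{14 \cdot 5}{3} = -3 + \frac{1}{3} \cdot 70 = -3 + \frac{70}{3} = \frac{61}{3} \approx 20.333$)
$\frac{1}{X + J} = \frac{1}{\frac{61}{3} - 8} = \frac{1}{\frac{37}{3}} = \frac{3}{37}$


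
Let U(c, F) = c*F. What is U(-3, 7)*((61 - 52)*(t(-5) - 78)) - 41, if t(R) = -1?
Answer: 14890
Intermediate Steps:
U(c, F) = F*c
U(-3, 7)*((61 - 52)*(t(-5) - 78)) - 41 = (7*(-3))*((61 - 52)*(-1 - 78)) - 41 = -189*(-79) - 41 = -21*(-711) - 41 = 14931 - 41 = 14890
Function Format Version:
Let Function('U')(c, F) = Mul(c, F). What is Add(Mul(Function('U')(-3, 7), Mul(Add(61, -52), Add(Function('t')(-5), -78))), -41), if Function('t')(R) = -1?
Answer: 14890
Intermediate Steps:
Function('U')(c, F) = Mul(F, c)
Add(Mul(Function('U')(-3, 7), Mul(Add(61, -52), Add(Function('t')(-5), -78))), -41) = Add(Mul(Mul(7, -3), Mul(Add(61, -52), Add(-1, -78))), -41) = Add(Mul(-21, Mul(9, -79)), -41) = Add(Mul(-21, -711), -41) = Add(14931, -41) = 14890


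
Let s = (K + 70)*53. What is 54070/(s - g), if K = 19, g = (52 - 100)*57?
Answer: 54070/7453 ≈ 7.2548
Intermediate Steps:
g = -2736 (g = -48*57 = -2736)
s = 4717 (s = (19 + 70)*53 = 89*53 = 4717)
54070/(s - g) = 54070/(4717 - 1*(-2736)) = 54070/(4717 + 2736) = 54070/7453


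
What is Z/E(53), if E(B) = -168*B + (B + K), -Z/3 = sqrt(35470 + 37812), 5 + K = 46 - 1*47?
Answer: 3*sqrt(73282)/8857 ≈ 0.091692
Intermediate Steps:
K = -6 (K = -5 + (46 - 1*47) = -5 + (46 - 47) = -5 - 1 = -6)
Z = -3*sqrt(73282) (Z = -3*sqrt(35470 + 37812) = -3*sqrt(73282) ≈ -812.12)
E(B) = -6 - 167*B (E(B) = -168*B + (B - 6) = -168*B + (-6 + B) = -6 - 167*B)
Z/E(53) = (-3*sqrt(73282))/(-6 - 167*53) = (-3*sqrt(73282))/(-6 - 8851) = -3*sqrt(73282)/(-8857) = -3*sqrt(73282)*(-1/8857) = 3*sqrt(73282)/8857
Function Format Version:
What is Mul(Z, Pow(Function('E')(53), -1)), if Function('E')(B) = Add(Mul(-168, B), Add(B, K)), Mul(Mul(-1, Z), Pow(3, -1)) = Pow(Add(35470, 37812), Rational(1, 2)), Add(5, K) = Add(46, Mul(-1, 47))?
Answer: Mul(Rational(3, 8857), Pow(73282, Rational(1, 2))) ≈ 0.091692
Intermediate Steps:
K = -6 (K = Add(-5, Add(46, Mul(-1, 47))) = Add(-5, Add(46, -47)) = Add(-5, -1) = -6)
Z = Mul(-3, Pow(73282, Rational(1, 2))) (Z = Mul(-3, Pow(Add(35470, 37812), Rational(1, 2))) = Mul(-3, Pow(73282, Rational(1, 2))) ≈ -812.12)
Function('E')(B) = Add(-6, Mul(-167, B)) (Function('E')(B) = Add(Mul(-168, B), Add(B, -6)) = Add(Mul(-168, B), Add(-6, B)) = Add(-6, Mul(-167, B)))
Mul(Z, Pow(Function('E')(53), -1)) = Mul(Mul(-3, Pow(73282, Rational(1, 2))), Pow(Add(-6, Mul(-167, 53)), -1)) = Mul(Mul(-3, Pow(73282, Rational(1, 2))), Pow(Add(-6, -8851), -1)) = Mul(Mul(-3, Pow(73282, Rational(1, 2))), Pow(-8857, -1)) = Mul(Mul(-3, Pow(73282, Rational(1, 2))), Rational(-1, 8857)) = Mul(Rational(3, 8857), Pow(73282, Rational(1, 2)))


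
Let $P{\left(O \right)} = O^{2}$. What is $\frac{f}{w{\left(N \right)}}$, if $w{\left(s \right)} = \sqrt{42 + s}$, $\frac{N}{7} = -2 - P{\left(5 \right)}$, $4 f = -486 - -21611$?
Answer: $- \frac{21125 i \sqrt{3}}{84} \approx - 435.59 i$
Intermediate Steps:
$f = \frac{21125}{4}$ ($f = \frac{-486 - -21611}{4} = \frac{-486 + 21611}{4} = \frac{1}{4} \cdot 21125 = \frac{21125}{4} \approx 5281.3$)
$N = -189$ ($N = 7 \left(-2 - 5^{2}\right) = 7 \left(-2 - 25\right) = 7 \left(-27\right) = -189$)
$\frac{f}{w{\left(N \right)}} = \frac{21125}{4 \sqrt{42 - 189}} = \frac{21125}{4 \sqrt{-147}} = \frac{21125}{4 \cdot 7 i \sqrt{3}} = \frac{21125 \left(- \frac{i \sqrt{3}}{21}\right)}{4} = - \frac{21125 i \sqrt{3}}{84}$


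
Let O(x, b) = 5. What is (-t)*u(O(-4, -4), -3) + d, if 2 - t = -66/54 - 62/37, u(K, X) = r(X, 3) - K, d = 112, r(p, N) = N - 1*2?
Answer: 43820/333 ≈ 131.59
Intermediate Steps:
r(p, N) = -2 + N (r(p, N) = N - 2 = -2 + N)
u(K, X) = 1 - K (u(K, X) = (-2 + 3) - K = 1 - K)
t = 1631/333 (t = 2 - (-66/54 - 62/37) = 2 - (-66*1/54 - 62*1/37) = 2 - (-11/9 - 62/37) = 2 - 1*(-965/333) = 2 + 965/333 = 1631/333 ≈ 4.8979)
(-t)*u(O(-4, -4), -3) + d = (-1*1631/333)*(1 - 1*5) + 112 = -1631*(1 - 5)/333 + 112 = -1631/333*(-4) + 112 = 6524/333 + 112 = 43820/333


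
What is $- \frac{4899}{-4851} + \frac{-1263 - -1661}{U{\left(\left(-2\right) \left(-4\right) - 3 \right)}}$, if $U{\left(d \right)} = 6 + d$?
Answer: $\frac{60139}{1617} \approx 37.192$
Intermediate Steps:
$- \frac{4899}{-4851} + \frac{-1263 - -1661}{U{\left(\left(-2\right) \left(-4\right) - 3 \right)}} = - \frac{4899}{-4851} + \frac{-1263 - -1661}{6 - -5} = \left(-4899\right) \left(- \frac{1}{4851}\right) + \frac{-1263 + 1661}{6 + \left(8 - 3\right)} = \frac{1633}{1617} + \frac{398}{6 + 5} = \frac{1633}{1617} + \frac{398}{11} = \frac{60139}{1617}$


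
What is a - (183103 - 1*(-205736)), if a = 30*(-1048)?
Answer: -420279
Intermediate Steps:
a = -31440
a - (183103 - 1*(-205736)) = -31440 - (183103 - 1*(-205736)) = -31440 - (183103 + 205736) = -31440 - 1*388839 = -31440 - 388839 = -420279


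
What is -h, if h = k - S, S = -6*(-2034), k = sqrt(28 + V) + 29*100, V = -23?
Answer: 9304 - sqrt(5) ≈ 9301.8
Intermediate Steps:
k = 2900 + sqrt(5) (k = sqrt(28 - 23) + 29*100 = sqrt(5) + 2900 = 2900 + sqrt(5) ≈ 2902.2)
S = 12204
h = -9304 + sqrt(5) (h = (2900 + sqrt(5)) - 1*12204 = (2900 + sqrt(5)) - 12204 = -9304 + sqrt(5) ≈ -9301.8)
-h = -(-9304 + sqrt(5)) = 9304 - sqrt(5)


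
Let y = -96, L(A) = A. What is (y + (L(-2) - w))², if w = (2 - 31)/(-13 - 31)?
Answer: 18844281/1936 ≈ 9733.6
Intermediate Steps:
w = 29/44 (w = -29/(-44) = -29*(-1/44) = 29/44 ≈ 0.65909)
(y + (L(-2) - w))² = (-96 + (-2 - 1*29/44))² = (-96 + (-2 - 29/44))² = (-96 - 117/44)² = (-4341/44)² = 18844281/1936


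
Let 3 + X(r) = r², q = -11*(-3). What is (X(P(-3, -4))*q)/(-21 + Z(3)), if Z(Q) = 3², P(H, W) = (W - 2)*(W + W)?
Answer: -25311/4 ≈ -6327.8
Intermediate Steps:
P(H, W) = 2*W*(-2 + W) (P(H, W) = (-2 + W)*(2*W) = 2*W*(-2 + W))
Z(Q) = 9
q = 33
X(r) = -3 + r²
(X(P(-3, -4))*q)/(-21 + Z(3)) = ((-3 + (2*(-4)*(-2 - 4))²)*33)/(-21 + 9) = ((-3 + (2*(-4)*(-6))²)*33)/(-12) = ((-3 + 48²)*33)*(-1/12) = ((-3 + 2304)*33)*(-1/12) = (2301*33)*(-1/12) = 75933*(-1/12) = -25311/4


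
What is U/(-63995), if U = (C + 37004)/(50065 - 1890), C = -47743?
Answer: 10739/3082959125 ≈ 3.4833e-6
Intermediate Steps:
U = -10739/48175 (U = (-47743 + 37004)/(50065 - 1890) = -10739/48175 ≈ -0.22292)
U/(-63995) = -10739/48175/(-63995) = -10739/48175*(-1/63995) = 10739/3082959125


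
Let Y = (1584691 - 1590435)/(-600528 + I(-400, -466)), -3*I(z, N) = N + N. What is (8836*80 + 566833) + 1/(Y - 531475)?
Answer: 304736314314662258/239250376117 ≈ 1.2737e+6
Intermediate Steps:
I(z, N) = -2*N/3 (I(z, N) = -(N + N)/3 = -2*N/3)
Y = 4308/450163 (Y = (1584691 - 1590435)/(-600528 - 2/3*(-466)) = -5744/(-600528 + 932/3) = -5744/(-1800652/3) = -5744*(-3/1800652) = 4308/450163 ≈ 0.0095699)
(8836*80 + 566833) + 1/(Y - 531475) = (8836*80 + 566833) + 1/(4308/450163 - 531475) = (706880 + 566833) + 1/(-239250376117/450163) = 1273713 - 450163/239250376117 = 304736314314662258/239250376117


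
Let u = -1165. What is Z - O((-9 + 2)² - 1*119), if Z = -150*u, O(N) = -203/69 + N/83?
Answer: 1000814929/5727 ≈ 1.7475e+5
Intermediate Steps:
O(N) = -203/69 + N/83 (O(N) = -203*1/69 + N*(1/83) = -203/69 + N/83)
Z = 174750 (Z = -150*(-1165) = 174750)
Z - O((-9 + 2)² - 1*119) = 174750 - (-203/69 + ((-9 + 2)² - 1*119)/83) = 174750 - (-203/69 + ((-7)² - 119)/83) = 174750 - (-203/69 + (49 - 119)/83) = 174750 - (-203/69 + (1/83)*(-70)) = 174750 - (-203/69 - 70/83) = 174750 - 1*(-21679/5727) = 174750 + 21679/5727 = 1000814929/5727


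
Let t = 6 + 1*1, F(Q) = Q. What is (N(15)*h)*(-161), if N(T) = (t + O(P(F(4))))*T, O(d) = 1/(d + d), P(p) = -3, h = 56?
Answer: -924140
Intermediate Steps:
O(d) = 1/(2*d)
t = 7 (t = 6 + 1 = 7)
N(T) = 41*T/6 (N(T) = (7 + (½)/(-3))*T = (7 + (½)*(-⅓))*T = (7 - ⅙)*T = 41*T/6)
(N(15)*h)*(-161) = (((41/6)*15)*56)*(-161) = ((205/2)*56)*(-161) = 5740*(-161) = -924140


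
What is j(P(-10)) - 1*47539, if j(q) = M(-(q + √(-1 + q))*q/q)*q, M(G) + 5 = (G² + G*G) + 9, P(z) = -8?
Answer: -48451 + 768*I ≈ -48451.0 + 768.0*I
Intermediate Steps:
M(G) = 4 + 2*G² (M(G) = -5 + ((G² + G*G) + 9) = -5 + ((G² + G²) + 9) = -5 + (2*G² + 9) = -5 + (9 + 2*G²) = 4 + 2*G²)
j(q) = q*(4 + 2*(-q - √(-1 + q))²) (j(q) = (4 + 2*(-(q + √(-1 + q))*q/q)²)*q = (4 + 2*(-q*(q + √(-1 + q))/q)²)*q = (4 + 2*(-(q + √(-1 + q)))²)*q = (4 + 2*(-q - √(-1 + q))²)*q = q*(4 + 2*(-q - √(-1 + q))²))
j(P(-10)) - 1*47539 = 2*(-8)*(2 + (-8 + √(-1 - 8))²) - 1*47539 = 2*(-8)*(2 + (-8 + √(-9))²) - 47539 = 2*(-8)*(2 + (-8 + 3*I)²) - 47539 = (-32 - 16*(-8 + 3*I)²) - 47539 = -47571 - 16*(-8 + 3*I)²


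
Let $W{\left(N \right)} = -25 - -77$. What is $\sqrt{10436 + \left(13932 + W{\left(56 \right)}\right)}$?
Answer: $2 \sqrt{6105} \approx 156.27$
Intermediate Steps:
$W{\left(N \right)} = 52$ ($W{\left(N \right)} = -25 + 77 = 52$)
$\sqrt{10436 + \left(13932 + W{\left(56 \right)}\right)} = \sqrt{10436 + \left(13932 + 52\right)} = \sqrt{10436 + 13984} = \sqrt{24420} = 2 \sqrt{6105}$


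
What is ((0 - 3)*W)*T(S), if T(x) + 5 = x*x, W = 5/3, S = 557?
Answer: -1551220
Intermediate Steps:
W = 5/3 (W = 5*(1/3) = 5/3 ≈ 1.6667)
T(x) = -5 + x**2 (T(x) = -5 + x*x = -5 + x**2)
((0 - 3)*W)*T(S) = ((0 - 3)*(5/3))*(-5 + 557**2) = (-3*5/3)*(-5 + 310249) = -5*310244 = -1551220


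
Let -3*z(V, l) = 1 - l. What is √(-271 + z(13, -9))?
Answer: I*√2469/3 ≈ 16.563*I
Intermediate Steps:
z(V, l) = -⅓ + l/3 (z(V, l) = -(1 - l)/3 = -⅓ + l/3)
√(-271 + z(13, -9)) = √(-271 + (-⅓ + (⅓)*(-9))) = √(-271 + (-⅓ - 3)) = √(-271 - 10/3) = √(-823/3) = I*√2469/3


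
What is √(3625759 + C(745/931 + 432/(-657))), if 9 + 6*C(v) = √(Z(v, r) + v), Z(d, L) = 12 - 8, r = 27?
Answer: √(12304111468350870 + 58254*√390508463)/58254 ≈ 1904.1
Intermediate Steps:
Z(d, L) = 4
C(v) = -3/2 + √(4 + v)/6
√(3625759 + C(745/931 + 432/(-657))) = √(3625759 + (-3/2 + √(4 + (745/931 + 432/(-657)))/6)) = √(3625759 + (-3/2 + √(4 + (745*(1/931) + 432*(-1/657)))/6)) = √(3625759 + (-3/2 + √(4 + (745/931 - 48/73))/6)) = √(3625759 + (-3/2 + √(4 + 9697/67963)/6)) = √(3625759 + (-3/2 + √(281549/67963)/6)) = √(3625759 + (-3/2 + (√390508463/9709)/6)) = √(3625759 + (-3/2 + √390508463/58254)) = √(7251515/2 + √390508463/58254)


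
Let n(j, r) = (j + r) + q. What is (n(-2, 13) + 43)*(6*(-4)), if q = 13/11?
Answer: -14568/11 ≈ -1324.4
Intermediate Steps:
q = 13/11 (q = 13*(1/11) = 13/11 ≈ 1.1818)
n(j, r) = 13/11 + j + r (n(j, r) = (j + r) + 13/11 = 13/11 + j + r)
(n(-2, 13) + 43)*(6*(-4)) = ((13/11 - 2 + 13) + 43)*(6*(-4)) = (134/11 + 43)*(-24) = (607/11)*(-24) = -14568/11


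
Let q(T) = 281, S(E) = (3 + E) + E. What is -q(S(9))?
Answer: -281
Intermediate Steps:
S(E) = 3 + 2*E
-q(S(9)) = -1*281 = -281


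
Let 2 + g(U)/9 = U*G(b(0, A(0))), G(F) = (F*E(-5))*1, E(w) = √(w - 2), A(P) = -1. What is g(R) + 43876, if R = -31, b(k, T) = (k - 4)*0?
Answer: 43858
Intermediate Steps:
b(k, T) = 0 (b(k, T) = (-4 + k)*0 = 0)
E(w) = √(-2 + w)
G(F) = I*F*√7 (G(F) = (F*√(-2 - 5))*1 = (F*√(-7))*1 = (F*(I*√7))*1 = (I*F*√7)*1 = I*F*√7)
g(U) = -18 (g(U) = -18 + 9*(U*(I*0*√7)) = -18 + 9*(U*0) = -18 + 9*0 = -18 + 0 = -18)
g(R) + 43876 = -18 + 43876 = 43858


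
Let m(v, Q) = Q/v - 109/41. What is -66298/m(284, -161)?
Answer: 771973912/37557 ≈ 20555.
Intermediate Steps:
m(v, Q) = -109/41 + Q/v (m(v, Q) = Q/v - 109*1/41 = Q/v - 109/41 = -109/41 + Q/v)
-66298/m(284, -161) = -66298/(-109/41 - 161/284) = -66298/(-37557/11644) = -66298*(-11644/37557) = 771973912/37557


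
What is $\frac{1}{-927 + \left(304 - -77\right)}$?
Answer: $- \frac{1}{546} \approx -0.0018315$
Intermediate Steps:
$\frac{1}{-927 + \left(304 - -77\right)} = \frac{1}{-927 + \left(304 + 77\right)} = \frac{1}{-927 + 381} = \frac{1}{-546} = - \frac{1}{546}$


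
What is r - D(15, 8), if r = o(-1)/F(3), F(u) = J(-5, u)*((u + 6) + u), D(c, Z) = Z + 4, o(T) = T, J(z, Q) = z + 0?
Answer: -719/60 ≈ -11.983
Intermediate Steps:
J(z, Q) = z
D(c, Z) = 4 + Z
F(u) = -30 - 10*u (F(u) = -5*((u + 6) + u) = -5*((6 + u) + u) = -5*(6 + 2*u) = -30 - 10*u)
r = 1/60 (r = -1/(-30 - 10*3) = -1/(-30 - 30) = -1/(-60) = -1*(-1/60) = 1/60 ≈ 0.016667)
r - D(15, 8) = 1/60 - (4 + 8) = 1/60 - 1*12 = 1/60 - 12 = -719/60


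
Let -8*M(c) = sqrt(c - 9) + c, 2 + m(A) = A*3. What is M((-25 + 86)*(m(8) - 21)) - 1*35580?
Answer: -284701/8 - sqrt(13)/4 ≈ -35589.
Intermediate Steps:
m(A) = -2 + 3*A (m(A) = -2 + A*3 = -2 + 3*A)
M(c) = -c/8 - sqrt(-9 + c)/8 (M(c) = -(sqrt(c - 9) + c)/8 = -(sqrt(-9 + c) + c)/8 = -(c + sqrt(-9 + c))/8 = -c/8 - sqrt(-9 + c)/8)
M((-25 + 86)*(m(8) - 21)) - 1*35580 = (-(-25 + 86)*((-2 + 3*8) - 21)/8 - sqrt(-9 + (-25 + 86)*((-2 + 3*8) - 21))/8) - 1*35580 = (-61*((-2 + 24) - 21)/8 - sqrt(-9 + 61*((-2 + 24) - 21))/8) - 35580 = (-61*(22 - 21)/8 - sqrt(-9 + 61*(22 - 21))/8) - 35580 = (-61/8 - sqrt(-9 + 61*1)/8) - 35580 = (-1/8*61 - sqrt(-9 + 61)/8) - 35580 = (-61/8 - sqrt(13)/4) - 35580 = -284701/8 - sqrt(13)/4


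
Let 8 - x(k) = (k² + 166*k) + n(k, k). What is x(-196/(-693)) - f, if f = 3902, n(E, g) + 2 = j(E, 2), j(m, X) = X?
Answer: -38626030/9801 ≈ -3941.0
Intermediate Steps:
n(E, g) = 0 (n(E, g) = -2 + 2 = 0)
x(k) = 8 - k² - 166*k (x(k) = 8 - ((k² + 166*k) + 0) = 8 - (k² + 166*k) = 8 + (-k² - 166*k) = 8 - k² - 166*k)
x(-196/(-693)) - f = (8 - (-196/(-693))² - (-32536)/(-693)) - 1*3902 = (8 - (-196*(-1/693))² - (-32536)*(-1)/693) - 3902 = (8 - (28/99)² - 166*28/99) - 3902 = (8 - 1*784/9801 - 4648/99) - 3902 = (8 - 784/9801 - 4648/99) - 3902 = -382528/9801 - 3902 = -38626030/9801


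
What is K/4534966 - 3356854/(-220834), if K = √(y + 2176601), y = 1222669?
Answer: 1678427/110417 + √3399270/4534966 ≈ 15.201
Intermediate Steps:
K = √3399270 (K = √(1222669 + 2176601) = √3399270 ≈ 1843.7)
K/4534966 - 3356854/(-220834) = √3399270/4534966 - 3356854/(-220834) = √3399270*(1/4534966) - 3356854*(-1/220834) = √3399270/4534966 + 1678427/110417 = 1678427/110417 + √3399270/4534966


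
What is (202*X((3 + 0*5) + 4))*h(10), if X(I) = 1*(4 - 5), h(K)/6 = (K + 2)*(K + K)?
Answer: -290880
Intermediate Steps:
h(K) = 12*K*(2 + K) (h(K) = 6*((K + 2)*(K + K)) = 6*((2 + K)*(2*K)) = 6*(2*K*(2 + K)) = 12*K*(2 + K))
X(I) = -1 (X(I) = 1*(-1) = -1)
(202*X((3 + 0*5) + 4))*h(10) = (202*(-1))*(12*10*(2 + 10)) = -2424*10*12 = -202*1440 = -290880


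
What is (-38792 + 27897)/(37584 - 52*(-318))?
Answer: -2179/10824 ≈ -0.20131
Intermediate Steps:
(-38792 + 27897)/(37584 - 52*(-318)) = -10895/(37584 + 16536) = -10895/54120 = -10895*1/54120 = -2179/10824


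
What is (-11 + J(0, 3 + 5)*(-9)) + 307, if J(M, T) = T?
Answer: 224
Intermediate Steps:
(-11 + J(0, 3 + 5)*(-9)) + 307 = (-11 + (3 + 5)*(-9)) + 307 = (-11 + 8*(-9)) + 307 = (-11 - 72) + 307 = -83 + 307 = 224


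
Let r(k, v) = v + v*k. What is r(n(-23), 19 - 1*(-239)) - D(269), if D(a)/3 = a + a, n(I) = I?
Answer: -7290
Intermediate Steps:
D(a) = 6*a (D(a) = 3*(a + a) = 3*(2*a) = 6*a)
r(k, v) = v + k*v
r(n(-23), 19 - 1*(-239)) - D(269) = (19 - 1*(-239))*(1 - 23) - 6*269 = (19 + 239)*(-22) - 1*1614 = 258*(-22) - 1614 = -5676 - 1614 = -7290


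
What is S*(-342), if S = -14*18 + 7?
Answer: 83790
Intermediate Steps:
S = -245 (S = -252 + 7 = -245)
S*(-342) = -245*(-342) = 83790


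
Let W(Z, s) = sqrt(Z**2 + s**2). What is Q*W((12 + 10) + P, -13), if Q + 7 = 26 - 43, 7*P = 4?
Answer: -24*sqrt(33245)/7 ≈ -625.14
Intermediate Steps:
P = 4/7 (P = (1/7)*4 = 4/7 ≈ 0.57143)
Q = -24 (Q = -7 + (26 - 43) = -7 - 17 = -24)
Q*W((12 + 10) + P, -13) = -24*sqrt(((12 + 10) + 4/7)**2 + (-13)**2) = -24*sqrt((22 + 4/7)**2 + 169) = -24*sqrt((158/7)**2 + 169) = -24*sqrt(24964/49 + 169) = -24*sqrt(33245)/7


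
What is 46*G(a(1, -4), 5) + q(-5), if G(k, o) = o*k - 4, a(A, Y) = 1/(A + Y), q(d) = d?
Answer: -797/3 ≈ -265.67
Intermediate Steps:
G(k, o) = -4 + k*o (G(k, o) = k*o - 4 = -4 + k*o)
46*G(a(1, -4), 5) + q(-5) = 46*(-4 + 5/(1 - 4)) - 5 = 46*(-4 + 5/(-3)) - 5 = 46*(-4 - ⅓*5) - 5 = 46*(-4 - 5/3) - 5 = 46*(-17/3) - 5 = -782/3 - 5 = -797/3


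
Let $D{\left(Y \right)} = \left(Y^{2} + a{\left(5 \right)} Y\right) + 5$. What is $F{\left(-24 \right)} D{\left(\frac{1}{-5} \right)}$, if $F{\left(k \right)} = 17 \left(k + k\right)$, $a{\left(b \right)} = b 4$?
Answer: $- \frac{21216}{25} \approx -848.64$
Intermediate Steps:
$a{\left(b \right)} = 4 b$
$F{\left(k \right)} = 34 k$ ($F{\left(k \right)} = 17 \cdot 2 k = 34 k$)
$D{\left(Y \right)} = 5 + Y^{2} + 20 Y$ ($D{\left(Y \right)} = \left(Y^{2} + 4 \cdot 5 Y\right) + 5 = \left(Y^{2} + 20 Y\right) + 5 = 5 + Y^{2} + 20 Y$)
$F{\left(-24 \right)} D{\left(\frac{1}{-5} \right)} = 34 \left(-24\right) \left(5 + \left(\frac{1}{-5}\right)^{2} + \frac{20}{-5}\right) = - 816 \left(5 + \left(- \frac{1}{5}\right)^{2} + 20 \left(- \frac{1}{5}\right)\right) = - 816 \left(5 + \frac{1}{25} - 4\right) = \left(-816\right) \frac{26}{25} = - \frac{21216}{25}$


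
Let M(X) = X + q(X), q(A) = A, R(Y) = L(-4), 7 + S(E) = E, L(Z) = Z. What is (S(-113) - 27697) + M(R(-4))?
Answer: -27825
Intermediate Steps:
S(E) = -7 + E
R(Y) = -4
M(X) = 2*X (M(X) = X + X = 2*X)
(S(-113) - 27697) + M(R(-4)) = ((-7 - 113) - 27697) + 2*(-4) = (-120 - 27697) - 8 = -27817 - 8 = -27825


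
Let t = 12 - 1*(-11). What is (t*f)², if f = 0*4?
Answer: 0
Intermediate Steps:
f = 0
t = 23 (t = 12 + 11 = 23)
(t*f)² = (23*0)² = 0² = 0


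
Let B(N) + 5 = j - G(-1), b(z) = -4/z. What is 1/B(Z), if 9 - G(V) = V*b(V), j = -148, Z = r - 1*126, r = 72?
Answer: -1/166 ≈ -0.0060241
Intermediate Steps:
Z = -54 (Z = 72 - 1*126 = 72 - 126 = -54)
G(V) = 13 (G(V) = 9 - V*(-4/V) = 9 - 1*(-4) = 9 + 4 = 13)
B(N) = -166 (B(N) = -5 + (-148 - 1*13) = -5 + (-148 - 13) = -5 - 161 = -166)
1/B(Z) = 1/(-166) = -1/166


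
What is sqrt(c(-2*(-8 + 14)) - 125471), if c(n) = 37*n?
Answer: I*sqrt(125915) ≈ 354.85*I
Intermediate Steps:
sqrt(c(-2*(-8 + 14)) - 125471) = sqrt(37*(-2*(-8 + 14)) - 125471) = sqrt(37*(-2*6) - 125471) = sqrt(37*(-12) - 125471) = sqrt(-444 - 125471) = sqrt(-125915) = I*sqrt(125915)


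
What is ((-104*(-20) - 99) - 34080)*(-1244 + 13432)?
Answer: -391222612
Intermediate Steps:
((-104*(-20) - 99) - 34080)*(-1244 + 13432) = ((2080 - 99) - 34080)*12188 = (1981 - 34080)*12188 = -32099*12188 = -391222612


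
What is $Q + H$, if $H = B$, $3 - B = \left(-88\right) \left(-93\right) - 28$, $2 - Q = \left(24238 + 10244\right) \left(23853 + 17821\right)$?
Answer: $-1437011019$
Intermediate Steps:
$Q = -1437002866$ ($Q = 2 - \left(24238 + 10244\right) \left(23853 + 17821\right) = 2 - 34482 \cdot 41674 = 2 - 1437002868 = -1437002866$)
$B = -8153$ ($B = 3 - \left(\left(-88\right) \left(-93\right) - 28\right) = 3 - \left(8184 - 28\right) = 3 - 8156 = -8153$)
$H = -8153$
$Q + H = -1437002866 - 8153 = -1437011019$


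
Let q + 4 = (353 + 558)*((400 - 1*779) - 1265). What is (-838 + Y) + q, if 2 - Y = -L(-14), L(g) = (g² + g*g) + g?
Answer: -1498146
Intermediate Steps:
L(g) = g + 2*g² (L(g) = (g² + g²) + g = 2*g² + g = g + 2*g²)
q = -1497688 (q = -4 + (353 + 558)*((400 - 1*779) - 1265) = -4 + 911*((400 - 779) - 1265) = -4 + 911*(-379 - 1265) = -4 + 911*(-1644) = -4 - 1497684 = -1497688)
Y = 380 (Y = 2 - (-1)*(-14*(1 + 2*(-14))) = 2 - (-1)*(-14*(1 - 28)) = 2 - (-1)*(-14*(-27)) = 2 - (-1)*378 = 2 - 1*(-378) = 2 + 378 = 380)
(-838 + Y) + q = (-838 + 380) - 1497688 = -458 - 1497688 = -1498146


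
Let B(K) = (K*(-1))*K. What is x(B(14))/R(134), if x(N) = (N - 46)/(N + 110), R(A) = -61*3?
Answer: -121/7869 ≈ -0.015377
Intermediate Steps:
R(A) = -183
B(K) = -K² (B(K) = (-K)*K = -K²)
x(N) = (-46 + N)/(110 + N)
x(B(14))/R(134) = ((-46 - 1*14²)/(110 - 1*14²))/(-183) = ((-46 - 1*196)/(110 - 1*196))*(-1/183) = ((-46 - 196)/(110 - 196))*(-1/183) = (-242/(-86))*(-1/183) = -1/86*(-242)*(-1/183) = (121/43)*(-1/183) = -121/7869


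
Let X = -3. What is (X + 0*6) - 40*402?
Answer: -16083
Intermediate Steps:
(X + 0*6) - 40*402 = (-3 + 0*6) - 40*402 = (-3 + 0) - 16080 = -3 - 16080 = -16083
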